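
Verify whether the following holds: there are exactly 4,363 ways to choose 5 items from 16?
False

Reasoning: C(16,5) = 4,368 ≠ 4363.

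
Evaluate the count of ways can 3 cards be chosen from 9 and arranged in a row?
P(9,3) = 9!/(9-3)! = 504.

Answer: 504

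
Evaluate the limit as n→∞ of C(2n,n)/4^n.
0

Reasoning: C(2n,n) ~ 4^n/√(πn), so C(2n,n)/4^n ~ 1/√(πn) → 0.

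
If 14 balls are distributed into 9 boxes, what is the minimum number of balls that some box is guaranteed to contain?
Pigeonhole: ⌈14/9⌉ = 2.
Final answer: 2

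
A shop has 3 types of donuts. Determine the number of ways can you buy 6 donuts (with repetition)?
28

Reasoning: Stars and bars: C(6+3-1, 6) = C(8, 6) = 28.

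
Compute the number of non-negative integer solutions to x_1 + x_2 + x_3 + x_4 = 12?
455

Reasoning: C(12+4-1, 4-1) = 455.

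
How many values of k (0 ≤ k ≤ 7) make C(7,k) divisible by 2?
0

Explanation: Checking C(7,k) mod 2 for k = 0..7: none are divisible by 2. Count = 0.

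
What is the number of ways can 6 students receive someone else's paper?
Using D(n) = (n-1)[D(n-1) + D(n-2)]:
D(6) = (6-1) × [D(5) + D(4)]
      = 5 × [44 + 9]
      = 5 × 53
      = 265

Answer: 265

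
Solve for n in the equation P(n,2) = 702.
27

Reasoning: P(n,2) = n(n−1) is increasing in n; n(n−1) ≈ (n−0.5)^2 = 702 gives n ≈ 27.0. Check: P(25,2) = 600, P(26,2) = 650, P(27,2) = 702 ✓. So n = 27.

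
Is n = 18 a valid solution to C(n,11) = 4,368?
No

Reasoning: C(18,11) = 18·17·16·15·14·13·12·11·10·9·8/11! = 1,270,312,243,200/39,916,800 = 31,824, which does not equal 4,368.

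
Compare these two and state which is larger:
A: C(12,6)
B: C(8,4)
A

Explanation: A=C(12,6)=924, B=C(8,4)=70.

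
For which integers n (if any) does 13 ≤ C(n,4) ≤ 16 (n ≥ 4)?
6

Explanation: C(5,4)=5; C(6,4)=15; C(7,4)=35. So valid n = 6.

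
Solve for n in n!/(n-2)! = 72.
9
n!/(n-2)! = n×(n-1), a product of 2 consecutive integers ≈ (n−0.5)^2. 72^(1/2) + 0.5 ≈ 9.0; check n = 9: 9×8 = 72 ✓. So n = 9.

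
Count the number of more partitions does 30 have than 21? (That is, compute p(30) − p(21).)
4,812

Pentagonal recurrence p(n) = p(n−1) + p(n−2) − p(n−5) − p(n−7) + …: p(30) = p(29) + p(28) − p(25) − p(23) + p(18) + p(15) − p(8) − p(4) = 4,565 + 3,718 − 1,958 − 1,255 + 385 + 176 − 22 − 5 = 5,604.
p(21) = p(20) + p(19) − p(16) − p(14) + p(9) + p(6) = 627 + 490 − 231 − 135 + 30 + 11 = 792.
Difference = 5,604 − 792 = 4,812.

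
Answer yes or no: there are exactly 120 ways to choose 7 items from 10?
Yes

C(10,7) = 120.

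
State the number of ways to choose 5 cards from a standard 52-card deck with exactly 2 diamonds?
712,842
13 diamonds and 39 non-diamonds: C(13,2) × C(39,3) = 78 × 9139 = 712,842.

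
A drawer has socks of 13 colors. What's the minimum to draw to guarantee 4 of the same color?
40

Explanation: Worst case: 3 of each = 39. One more: 40.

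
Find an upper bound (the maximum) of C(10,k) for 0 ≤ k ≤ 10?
252

Explanation: Maximum at k = 5: C(10,5) = 252.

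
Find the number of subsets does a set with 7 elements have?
128
Each element can be included or excluded: 2^7 = 128.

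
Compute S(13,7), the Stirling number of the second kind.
5,715,424

Using the Stirling recurrence: S(n,k) = k·S(n-1,k) + S(n-1,k-1)
S(13,7) = 7·S(12,7) + S(12,6)
         = 7·627396 + 1323652
         = 4391772 + 1323652
         = 5,715,424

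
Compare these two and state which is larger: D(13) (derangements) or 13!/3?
D(13)

D(13) = (13-1)·[D(12) + D(11)] = 12·[176,214,841 + 14,684,570] = 2,290,792,932; 13!/3 = 6,227,020,800/3 = 2,075,673,600.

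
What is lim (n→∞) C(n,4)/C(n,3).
∞

C(n,4)/C(n,3) = (n-3)/4 → ∞ as n → ∞.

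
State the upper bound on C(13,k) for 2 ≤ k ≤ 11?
1,716

Working:
C(13,k) is maximised at the centre of the row: C(13,6) = 1,716.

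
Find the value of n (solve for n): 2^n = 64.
2^6 = 64, so n = 6.
Final answer: 6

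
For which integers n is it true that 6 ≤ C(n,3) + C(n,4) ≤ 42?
5, 6
C(4,3)+C(4,4)=5; C(5,3)+C(5,4)=15; C(6,3)+C(6,4)=35; C(7,3)+C(7,4)=70. So valid n = 5, 6.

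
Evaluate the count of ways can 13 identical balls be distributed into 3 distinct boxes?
105

Working:
C(13+3-1, 3-1) = C(15, 2) = 105.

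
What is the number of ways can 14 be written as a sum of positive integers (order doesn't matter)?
135

Explanation: Pentagonal recurrence p(n) = p(n−1) + p(n−2) − p(n−5) − p(n−7) + …: p(14) = p(13) + p(12) − p(9) − p(7) + p(2) = 101 + 77 − 30 − 15 + 2 = 135.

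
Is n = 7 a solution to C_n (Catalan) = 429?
Yes

C_7 = C(14,7)/(7+1) = 3,432/8 = 429, which equals 429.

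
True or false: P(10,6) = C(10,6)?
P(10,6) = 151,200 but C(10,6) = 210; they differ by a factor of 6! = 720, so the statement does not hold.
Final answer: False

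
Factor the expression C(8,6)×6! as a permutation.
C(8,6)×6! = [8!/(6!(2)!)]×6! = 8!/(2)! = P(8,6) = 20,160.
Final answer: P(8,6)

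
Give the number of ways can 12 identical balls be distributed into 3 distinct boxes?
91

Explanation: C(12+3-1, 3-1) = C(14, 2) = 91.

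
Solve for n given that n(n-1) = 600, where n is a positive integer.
25

n² − n − 600 = 0, so n = (1 ± √(1 + 4·600))/2 = (1 ± √2,401)/2 = (1 ± 49)/2, i.e. n = 25 or n = -24. Taking the positive root, n = 25 (check: 25×24 = 600).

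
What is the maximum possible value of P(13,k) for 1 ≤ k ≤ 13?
6,227,020,800

P(13,k) increases in k, so maximum at k = 13: 13! = 6,227,020,800.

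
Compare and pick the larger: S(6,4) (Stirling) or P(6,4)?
P(6,4)

Working:
S(6,4) = 4·S(5,4) + S(5,3) = 4·10 + 25 = 65; P(6,4) = 360.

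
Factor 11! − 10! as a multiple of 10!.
10 × 10! = 36,288,000

11! − 10! = 11·10! − 10! = (11 − 1)·10! = 10 × 10! = 36,288,000.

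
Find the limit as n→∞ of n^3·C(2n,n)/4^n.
C(2n,n) ~ 4^n/√(πn), so n^3·C(2n,n)/4^n ~ n^(3 − 1/2)/√π → ∞.
Final answer: ∞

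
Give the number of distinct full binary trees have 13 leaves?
208,012

Solution: Using the Catalan number formula: C_n = C(2n, n) / (n+1)
C_12 = C(24, 12) / (12+1)
     = 2704156 / 13
     = 208,012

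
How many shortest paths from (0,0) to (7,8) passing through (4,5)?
2,520
To (4,5): C(9,4)=126. From there: C(6,3)=20. Total: 2,520.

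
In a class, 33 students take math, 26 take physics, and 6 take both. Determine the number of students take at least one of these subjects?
|A∪B| = |A|+|B|-|A∩B| = 33+26-6 = 53.
Final answer: 53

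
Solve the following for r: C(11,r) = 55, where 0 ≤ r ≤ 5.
2

Working:
C(11,r) is increasing for 0 ≤ r ≤ 5. Stepping up (C(11,r+1) = C(11,r)·(11−r)/(r+1)): C(11,1) = 11, C(11,2) = 55 ✓. So r = 2.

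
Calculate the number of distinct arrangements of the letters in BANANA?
60

Working:
Word has 6 letters (B=1, A=3, N=2). Arrangements: 6!/Π(k!) = 60.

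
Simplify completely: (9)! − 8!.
322,560
(9)! − 8! = (9)·8! − 8! = (9−1)·8! = 8·8! = 322,560.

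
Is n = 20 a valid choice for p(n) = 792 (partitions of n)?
Pentagonal recurrence p(n) = p(n−1) + p(n−2) − p(n−5) − p(n−7) + …: p(20) = p(19) + p(18) − p(15) − p(13) + p(8) + p(5) = 490 + 385 − 176 − 101 + 22 + 7 = 627, which does not equal 792.
Final answer: No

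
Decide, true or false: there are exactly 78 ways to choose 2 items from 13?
True

Reasoning: C(13,2) = 78.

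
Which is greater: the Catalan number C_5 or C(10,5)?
C_5 = C(10,5)/(5+1) = 252/6 = 42; C(10,5) = 252.
Final answer: C(10,5)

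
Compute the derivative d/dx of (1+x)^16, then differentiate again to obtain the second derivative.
240(1+x)^14
First derivative: 16(1+x)^{15}. Second derivative: 16·15·(1+x)^{14} = 240(1+x)^{14}.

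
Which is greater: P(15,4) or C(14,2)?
P(15,4)

Working:
P(15,4)=32,760, C(14,2)=91.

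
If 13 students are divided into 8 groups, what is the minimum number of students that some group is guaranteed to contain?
2

Explanation: Pigeonhole: ⌈13/8⌉ = 2.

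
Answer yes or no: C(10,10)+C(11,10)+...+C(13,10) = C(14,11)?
Hockey stick identity gives Σ = C(14,11) = 364; RHS C(14,11) = 364.
Final answer: Yes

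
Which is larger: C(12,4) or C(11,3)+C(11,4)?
Equal

By Pascal's identity: C(12,4) = C(11,3)+C(11,4) = 495. Equal.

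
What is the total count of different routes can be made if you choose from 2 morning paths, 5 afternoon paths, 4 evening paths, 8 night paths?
320

By the multiplication principle: 2 × 5 × 4 × 8 = 320.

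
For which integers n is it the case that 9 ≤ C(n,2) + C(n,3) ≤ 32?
4, 5

Solution: C(3,2)+C(3,3)=4; C(4,2)+C(4,3)=10; C(5,2)+C(5,3)=20; C(6,2)+C(6,3)=35. So valid n = 4, 5.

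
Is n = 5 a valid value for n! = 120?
Yes
5! = 5·4! = 5·24 = 120, which equals 120.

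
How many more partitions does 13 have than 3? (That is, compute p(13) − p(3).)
98

Explanation: Pentagonal recurrence p(n) = p(n−1) + p(n−2) − p(n−5) − p(n−7) + …: p(13) = p(12) + p(11) − p(8) − p(6) + p(1) = 77 + 56 − 22 − 11 + 1 = 101.
p(3) = p(2) + p(1) = 2 + 1 = 3.
Difference = 101 − 3 = 98.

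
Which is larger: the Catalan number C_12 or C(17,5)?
C_12

Solution: C_12 = C(24,12)/(12+1) = 2,704,156/13 = 208,012; C(17,5) = 6,188.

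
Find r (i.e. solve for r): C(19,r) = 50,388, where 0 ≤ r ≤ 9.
7

Solution: C(19,r) is increasing for 0 ≤ r ≤ 9. Stepping up (C(19,r+1) = C(19,r)·(19−r)/(r+1)): C(19,1) = 19, C(19,2) = 171, C(19,3) = 969, C(19,4) = 3,876, C(19,5) = 11,628, C(19,6) = 27,132, C(19,7) = 50,388 ✓. So r = 7.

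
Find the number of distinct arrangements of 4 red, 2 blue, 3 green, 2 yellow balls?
69,300

Working:
Multinomial: 11!/(4! × 2! × 3! × 2!) = 69,300.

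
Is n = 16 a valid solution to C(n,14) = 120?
Yes

Reasoning: C(16,14) = 16·15·14·13·12·11·10·9·8·7·6·5·4·3/14! = 10,461,394,944,000/87,178,291,200 = 120, which equals 120.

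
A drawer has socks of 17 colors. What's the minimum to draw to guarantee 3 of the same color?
Worst case: 2 of each = 34. One more: 35.

Answer: 35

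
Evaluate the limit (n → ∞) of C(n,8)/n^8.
1/40320

Reasoning: C(n,8) ≈ n^8/8! for large n. Limit = 1/8! = 1/40320.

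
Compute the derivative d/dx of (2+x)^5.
5(2+x)^4

Reasoning: Using the power rule: d/dx (2+x)^5 = 5(2+x)^{4}.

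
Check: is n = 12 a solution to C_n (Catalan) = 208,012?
Yes

Reasoning: C_12 = C(24,12)/(12+1) = 2,704,156/13 = 208,012, which equals 208,012.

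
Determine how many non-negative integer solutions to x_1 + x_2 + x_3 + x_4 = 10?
286

Working:
C(10+4-1, 4-1) = 286.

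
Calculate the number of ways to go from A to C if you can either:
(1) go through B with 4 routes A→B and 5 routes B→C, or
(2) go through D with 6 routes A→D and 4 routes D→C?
44

Reasoning: Route via B: 4×5=20. Route via D: 6×4=24. Total: 44.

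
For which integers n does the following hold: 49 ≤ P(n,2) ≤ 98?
8, 9, 10

Explanation: P(7,2)=42; P(8,2)=56; P(9,2)=72; P(10,2)=90; P(11,2)=110. So valid n = 8, 9, 10.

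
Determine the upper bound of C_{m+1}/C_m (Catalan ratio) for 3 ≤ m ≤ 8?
17/5

Reasoning: C_{m+1}/C_m = 2(2m+1)/(m+2), which increases with m. Maximum at m = 8: 2·17/10 = 17/5.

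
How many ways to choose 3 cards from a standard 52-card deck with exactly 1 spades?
9,633

Explanation: 13 spades and 39 non-spades: C(13,1) × C(39,2) = 13 × 741 = 9,633.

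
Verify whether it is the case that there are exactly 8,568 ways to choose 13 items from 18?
True

Reasoning: C(18,13) = 8,568.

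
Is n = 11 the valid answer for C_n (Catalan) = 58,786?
Yes
C_11 = C(22,11)/(11+1) = 705,432/12 = 58,786, which equals 58,786.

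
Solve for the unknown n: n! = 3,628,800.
n! is strictly increasing. 8! = 40,320, 9! = 362,880, 10! = 3,628,800 ✓. So n = 10.

Answer: 10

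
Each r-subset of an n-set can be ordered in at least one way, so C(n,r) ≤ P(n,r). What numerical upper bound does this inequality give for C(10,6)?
151,200

Explanation: P(10,6) = 10·9·8·7·6·5 = 151,200, so C(10,6) ≤ 151,200. (The bound is loose by a factor of 6! = 720: C(10,6) = 151,200/720 = 210.)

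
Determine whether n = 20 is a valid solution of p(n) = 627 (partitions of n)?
Yes

Explanation: Pentagonal recurrence p(n) = p(n−1) + p(n−2) − p(n−5) − p(n−7) + …: p(20) = p(19) + p(18) − p(15) − p(13) + p(8) + p(5) = 490 + 385 − 176 − 101 + 22 + 7 = 627, which equals 627.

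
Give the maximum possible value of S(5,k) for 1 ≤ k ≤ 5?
25

Solution: Row S(5,k) for k = 1..5 (via S(n,k) = k·S(n−1,k) + S(n−1,k−1)): 1, 15, 25, 10, 1. The row is unimodal; maximum at k = 3: 25.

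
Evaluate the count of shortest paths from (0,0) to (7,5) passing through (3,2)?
350

Reasoning: To (3,2): C(5,3)=10. From there: C(7,4)=35. Total: 350.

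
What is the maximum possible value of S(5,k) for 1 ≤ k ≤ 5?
25

Explanation: Row S(5,k) for k = 1..5 (via S(n,k) = k·S(n−1,k) + S(n−1,k−1)): 1, 15, 25, 10, 1. The row is unimodal; maximum at k = 3: 25.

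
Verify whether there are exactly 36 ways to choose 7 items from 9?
True

Working:
C(9,7) = 36.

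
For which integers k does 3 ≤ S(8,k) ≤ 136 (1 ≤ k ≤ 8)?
2, 7
S(8,1)=1; S(8,2)=127; S(8,3)=966; S(8,4)=1,701; S(8,5)=1,050; S(8,6)=266; S(8,7)=28; S(8,8)=1. So valid k = 2, 7.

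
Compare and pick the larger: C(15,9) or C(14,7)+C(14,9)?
C(14,7)+C(14,9)

Solution: C(15,9)=5,005; C(14,7)+C(14,9)=3,432+2,002=5,434.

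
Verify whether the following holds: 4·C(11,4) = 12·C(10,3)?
Absorption identity k·C(n,k) = n·C(n-1,k-1). LHS = 4·330 = 1,320; RHS = 12·120 = 1,440.

Answer: False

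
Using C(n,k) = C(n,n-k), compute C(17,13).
2,380

Explanation: C(17,13) = C(17,4) = 2,380.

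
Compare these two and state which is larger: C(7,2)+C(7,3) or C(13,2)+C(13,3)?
C(13,2)+C(13,3)

Reasoning: First=56, Second=364.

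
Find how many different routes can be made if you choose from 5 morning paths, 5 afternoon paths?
By the multiplication principle: 5 × 5 = 25.
Final answer: 25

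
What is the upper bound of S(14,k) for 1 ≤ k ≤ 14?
63,436,373

Working:
Row S(14,k) for k = 1..14 (via S(n,k) = k·S(n−1,k) + S(n−1,k−1)): 1, 8,191, 788,970, 10,391,745, 40,075,035, 63,436,373, 49,329,280, 20,912,320, 5,135,130, 752,752, 66,066, 3,367, 91, 1. The row is unimodal; maximum at k = 6: 63,436,373.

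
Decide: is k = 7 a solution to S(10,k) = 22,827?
No

S(10,7) = 7·S(9,7) + S(9,6) = 7·462 + 2,646 = 5,880, which does not equal 22,827.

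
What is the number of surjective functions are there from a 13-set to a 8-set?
Onto functions = 8! × S(13,8)
First compute S(13,8) via recurrence:
Using the Stirling recurrence: S(n,k) = k·S(n-1,k) + S(n-1,k-1)
S(13,8) = 8·S(12,8) + S(12,7)
         = 8·159027 + 627396
         = 1272216 + 627396
         = 1,899,612
Then: 40320 × 1899612 = 76,592,355,840

Answer: 76,592,355,840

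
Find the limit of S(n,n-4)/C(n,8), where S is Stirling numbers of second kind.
105

Solution: The leading term of S(n,n-4) as a polynomial in n is (7)!!·C(n,8), so the ratio → (7)!! = 105.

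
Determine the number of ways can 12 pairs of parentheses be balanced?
208,012

Using the Catalan number formula: C_n = C(2n, n) / (n+1)
C_12 = C(24, 12) / (12+1)
     = 2704156 / 13
     = 208,012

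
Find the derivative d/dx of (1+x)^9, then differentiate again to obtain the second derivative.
First derivative: 9(1+x)^{8}. Second derivative: 9·8·(1+x)^{7} = 72(1+x)^{7}.

Answer: 72(1+x)^7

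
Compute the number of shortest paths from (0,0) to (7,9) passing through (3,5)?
3,920

Reasoning: To (3,5): C(8,3)=56. From there: C(8,4)=70. Total: 3,920.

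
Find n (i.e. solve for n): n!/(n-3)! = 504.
n!/(n-3)! = n×(n-1)×(n-2), a product of 3 consecutive integers ≈ (n−1)^3. 504^(1/3) + 1 ≈ 9.0; check n = 9: 9×8×7 = 504 ✓. So n = 9.

Answer: 9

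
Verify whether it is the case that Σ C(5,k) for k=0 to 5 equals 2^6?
False

Explanation: Binomial theorem: Σ C(5,k) = (1+1)^5 = 2^5 = 32; RHS 2^6 = 64.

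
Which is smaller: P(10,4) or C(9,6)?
C(9,6)

Explanation: P(10,4)=5,040, C(9,6)=84.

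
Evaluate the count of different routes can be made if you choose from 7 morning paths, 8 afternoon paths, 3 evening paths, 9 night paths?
1,512

Reasoning: By the multiplication principle: 7 × 8 × 3 × 9 = 1,512.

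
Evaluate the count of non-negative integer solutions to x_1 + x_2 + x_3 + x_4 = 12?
C(12+4-1, 4-1) = 455.

Answer: 455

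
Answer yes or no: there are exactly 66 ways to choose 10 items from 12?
Yes
C(12,10) = 66.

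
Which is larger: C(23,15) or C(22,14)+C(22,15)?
Equal

Solution: By Pascal's identity: C(23,15) = C(22,14)+C(22,15) = 490,314. Equal.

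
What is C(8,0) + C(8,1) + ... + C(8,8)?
Sum of binomial coefficients = 2^8 = 256.

Answer: 256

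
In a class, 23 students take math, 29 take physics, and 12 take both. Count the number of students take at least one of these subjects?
40

Working:
|A∪B| = |A|+|B|-|A∩B| = 23+29-12 = 40.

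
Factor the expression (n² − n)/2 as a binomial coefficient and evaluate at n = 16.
C(n,2); C(16,2) = 120
(n² − n)/2 = n(n−1)/2 = C(n,2). At n = 16: C(16,2) = 120.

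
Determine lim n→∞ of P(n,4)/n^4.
1

Explanation: P(n,4) = n(n-1)(n-2)(n-3) ≈ n^4 for large n. Limit = 1.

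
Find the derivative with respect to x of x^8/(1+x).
(8x^7(1+x) - x^8)/(1+x)²

Explanation: Quotient rule: [8x^{7}(1+x) - x^8]/(1+x)².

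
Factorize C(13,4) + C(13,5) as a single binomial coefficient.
C(14,5)
By Pascal's identity: C(13,4) + C(13,5) = C(14,5) = 2,002.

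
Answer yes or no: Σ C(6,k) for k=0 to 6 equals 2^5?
No

Working:
Binomial theorem: Σ C(6,k) = (1+1)^6 = 2^6 = 64; RHS 2^5 = 32.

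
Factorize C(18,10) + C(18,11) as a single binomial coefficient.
By Pascal's identity: C(18,10) + C(18,11) = C(19,11) = 75,582.
Final answer: C(19,11)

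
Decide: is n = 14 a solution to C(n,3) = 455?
No

C(14,3) = 14·13·12/3! = 2,184/6 = 364, which does not equal 455.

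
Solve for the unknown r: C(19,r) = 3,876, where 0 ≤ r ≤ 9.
4

Solution: C(19,r) is increasing for 0 ≤ r ≤ 9. Stepping up (C(19,r+1) = C(19,r)·(19−r)/(r+1)): C(19,1) = 19, C(19,2) = 171, C(19,3) = 969, C(19,4) = 3,876 ✓. So r = 4.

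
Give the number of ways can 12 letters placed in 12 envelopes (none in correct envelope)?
Using D(n) = (n-1)[D(n-1) + D(n-2)]:
D(12) = (12-1) × [D(11) + D(10)]
      = 11 × [14684570 + 1334961]
      = 11 × 16019531
      = 176,214,841

Answer: 176,214,841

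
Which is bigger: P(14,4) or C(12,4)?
P(14,4)

Reasoning: P(14,4)=24,024, C(12,4)=495.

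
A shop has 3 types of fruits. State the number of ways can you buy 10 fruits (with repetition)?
Stars and bars: C(10+3-1, 10) = C(12, 10) = 66.

Answer: 66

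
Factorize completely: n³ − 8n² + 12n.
n³ − 8n² + 12n = n(n² − 8n + 12) = n(n − 2)(n − 6).
Final answer: n(n − 2)(n − 6)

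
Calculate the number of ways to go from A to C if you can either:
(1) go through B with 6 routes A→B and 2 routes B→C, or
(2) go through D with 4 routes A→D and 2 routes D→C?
20

Solution: Route via B: 6×2=12. Route via D: 4×2=8. Total: 20.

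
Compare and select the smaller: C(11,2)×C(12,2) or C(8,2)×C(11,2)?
C(11,2)×C(12,2)=3,630, C(8,2)×C(11,2)=1,540.
Final answer: C(8,2)×C(11,2)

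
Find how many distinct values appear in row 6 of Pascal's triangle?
4

Reasoning: Row 6 has entries C(6,0)..C(6,6); by symmetry C(6,k)=C(6,6-k), giving 4 distinct values.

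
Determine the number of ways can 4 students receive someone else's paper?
9

Reasoning: Using D(n) = (n-1)[D(n-1) + D(n-2)]:
D(4) = (4-1) × [D(3) + D(2)]
      = 3 × [2 + 1]
      = 3 × 3
      = 9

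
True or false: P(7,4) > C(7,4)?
True

Working:
P(7,4) = 840 and C(7,4) = 35; P(n,r) = r! × C(n,r) so P > C whenever r ≥ 2.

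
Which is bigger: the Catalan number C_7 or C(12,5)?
C(12,5)
C_7 = C(14,7)/(7+1) = 3,432/8 = 429; C(12,5) = 792.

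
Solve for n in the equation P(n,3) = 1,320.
P(n,3) = n(n−1)(n−2) is increasing in n; n(n−1)(n−2) ≈ (n−1)^3 = 1,320 gives n ≈ 12.0. Check: P(10,3) = 720, P(11,3) = 990, P(12,3) = 1,320 ✓. So n = 12.

Answer: 12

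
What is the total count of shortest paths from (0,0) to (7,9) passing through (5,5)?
To (5,5): C(10,5)=252. From there: C(6,2)=15. Total: 3,780.

Answer: 3,780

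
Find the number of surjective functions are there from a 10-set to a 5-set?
5,103,000

Solution: Onto functions = 5! × S(10,5)
First compute S(10,5) via recurrence:
Using the Stirling recurrence: S(n,k) = k·S(n-1,k) + S(n-1,k-1)
S(10,5) = 5·S(9,5) + S(9,4)
         = 5·6951 + 7770
         = 34755 + 7770
         = 42,525
Then: 120 × 42525 = 5,103,000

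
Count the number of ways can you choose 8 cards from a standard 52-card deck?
752,538,150
C(52,8) = 752,538,150.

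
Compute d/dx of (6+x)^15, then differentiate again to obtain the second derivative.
210(6+x)^13

Working:
First derivative: 15(6+x)^{14}. Second derivative: 15·14·(6+x)^{13} = 210(6+x)^{13}.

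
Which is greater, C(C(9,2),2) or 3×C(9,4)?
C(C(9,2),2)

Reasoning: C(C(9,2),2)=630, 3×C(9,4)=378.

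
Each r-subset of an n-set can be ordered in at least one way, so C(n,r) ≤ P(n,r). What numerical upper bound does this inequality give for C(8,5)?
6,720

P(8,5) = 8·7·6·5·4 = 6,720, so C(8,5) ≤ 6,720. (The bound is loose by a factor of 5! = 120: C(8,5) = 6,720/120 = 56.)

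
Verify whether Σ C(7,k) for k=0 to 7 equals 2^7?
True

Working:
Binomial theorem: Σ C(7,k) = (1+1)^7 = 2^7 = 128; RHS 2^7 = 128.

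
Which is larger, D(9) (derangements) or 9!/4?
D(9)

D(9) = (9-1)·[D(8) + D(7)] = 8·[14,833 + 1,854] = 133,496; 9!/4 = 362,880/4 = 90,720.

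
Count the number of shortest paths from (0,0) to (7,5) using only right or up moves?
Choose 7 rights from 12 moves: C(12,7) = 792.
Final answer: 792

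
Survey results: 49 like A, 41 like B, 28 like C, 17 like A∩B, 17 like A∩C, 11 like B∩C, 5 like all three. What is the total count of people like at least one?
|A∪B∪C| = 49+41+28-17-17-11+5 = 78.
Final answer: 78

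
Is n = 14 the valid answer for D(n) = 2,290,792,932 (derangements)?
No

Reasoning: D(14) = (14-1)·[D(13) + D(12)] = 13·[2,290,792,932 + 176,214,841] = 32,071,101,049, which does not equal 2,290,792,932.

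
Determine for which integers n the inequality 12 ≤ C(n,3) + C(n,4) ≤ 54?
C(4,3)+C(4,4)=5; C(5,3)+C(5,4)=15; C(6,3)+C(6,4)=35; C(7,3)+C(7,4)=70. So valid n = 5, 6.
Final answer: 5, 6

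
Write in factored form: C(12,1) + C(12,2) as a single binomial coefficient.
C(13,2)

Working:
By Pascal's identity: C(12,1) + C(12,2) = C(13,2) = 78.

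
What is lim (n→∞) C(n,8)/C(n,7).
C(n,8)/C(n,7) = (n-7)/8 → ∞ as n → ∞.

Answer: ∞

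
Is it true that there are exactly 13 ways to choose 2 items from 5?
False
C(5,2) = 10 ≠ 13.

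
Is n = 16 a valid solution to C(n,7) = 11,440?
Yes
C(16,7) = 16·15·14·13·12·11·10/7! = 57,657,600/5,040 = 11,440, which equals 11,440.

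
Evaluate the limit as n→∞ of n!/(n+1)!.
0

Working:
n!/(n+1)! = 1/[(n+1)] → 0 as n → ∞.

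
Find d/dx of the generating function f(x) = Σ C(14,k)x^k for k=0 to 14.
Σ k·C(14,k)x^(k-1) for k=1 to 14
Term-by-term differentiation gives Σ k·C(14,k)x^{k-1} for k=1 to 14.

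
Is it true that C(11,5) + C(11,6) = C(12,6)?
True

Explanation: Pascal's identity: LHS = 462 + 462 = 924; RHS = C(12,6) = 924. Both sides agree, so the statement holds.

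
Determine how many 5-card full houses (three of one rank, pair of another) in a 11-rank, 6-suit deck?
33,000

Working:
Triple rank: 11. Triple suits: C(6,3)=20. Pair rank: 10. Pair suits: C(6,2)=15. Total: 33,000.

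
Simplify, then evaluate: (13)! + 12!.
(13)! + 12! = (13)·12! + 12! = (13+1)·12! = 14·12! = 6,706,022,400.
Final answer: 6,706,022,400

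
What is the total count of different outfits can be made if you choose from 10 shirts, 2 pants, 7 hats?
By the multiplication principle: 10 × 2 × 7 = 140.

Answer: 140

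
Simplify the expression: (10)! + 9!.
3,991,680

Working:
(10)! + 9! = (10)·9! + 9! = (10+1)·9! = 11·9! = 3,991,680.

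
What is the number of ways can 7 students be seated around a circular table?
Circular arrangements: (7-1)! = 720.
Final answer: 720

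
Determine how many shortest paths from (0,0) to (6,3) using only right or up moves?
84

Working:
Choose 6 rights from 9 moves: C(9,6) = 84.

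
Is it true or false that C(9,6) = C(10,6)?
False

LHS = C(9,6) = 84; RHS = C(10,6) = 210. 84 ≠ 210, so the statement does not hold.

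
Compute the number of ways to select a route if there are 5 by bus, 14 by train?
By the addition principle: 5 + 14 = 19.

Answer: 19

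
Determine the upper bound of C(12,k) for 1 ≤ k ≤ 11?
924

Working:
C(12,k) is maximised at the centre of the row: C(12,6) = 924.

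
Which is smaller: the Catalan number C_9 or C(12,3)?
C(12,3)

Reasoning: C_9 = C(18,9)/(9+1) = 48,620/10 = 4,862; C(12,3) = 220.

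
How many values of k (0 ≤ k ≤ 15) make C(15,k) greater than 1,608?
6

Solution: Row 15 is unimodal and symmetric about k=15/2. C(15,4)=1,365 ≤ 1,608; C(15,5)=3,003 > 1,608; by symmetry C(15,k) > 1,608 for k = 5..10. That's 10 - 5 + 1 = 6 values.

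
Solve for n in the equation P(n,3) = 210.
7

P(n,3) = n(n−1)(n−2) is increasing in n; n(n−1)(n−2) ≈ (n−1)^3 = 210 gives n ≈ 6.9. Check: P(5,3) = 60, P(6,3) = 120, P(7,3) = 210 ✓. So n = 7.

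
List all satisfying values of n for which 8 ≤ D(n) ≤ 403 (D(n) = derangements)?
Using D(n) = (n−1)[D(n−1) + D(n−2)] with D(1)=0, D(2)=1: D(3)=2; D(4)=9; D(5)=44; D(6)=265; D(7)=1,854. So valid n = 4, 5, 6.
Final answer: 4, 5, 6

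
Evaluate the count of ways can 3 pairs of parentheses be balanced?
5

Explanation: Using the Catalan number formula: C_n = C(2n, n) / (n+1)
C_3 = C(6, 3) / (3+1)
     = 20 / 4
     = 5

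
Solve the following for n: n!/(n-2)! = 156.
n!/(n-2)! = n×(n-1), a product of 2 consecutive integers ≈ (n−0.5)^2. 156^(1/2) + 0.5 ≈ 13.0; check n = 13: 13×12 = 156 ✓. So n = 13.
Final answer: 13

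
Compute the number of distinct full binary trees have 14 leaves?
742,900

Working:
Using the Catalan number formula: C_n = C(2n, n) / (n+1)
C_13 = C(26, 13) / (13+1)
     = 10400600 / 14
     = 742,900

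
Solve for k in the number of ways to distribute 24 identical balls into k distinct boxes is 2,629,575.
8

Working:
Stars and bars: the count is C(24+k−1, k−1), increasing in k. k=6: C(29,5) = 118,755, k=7: C(30,6) = 593,775, k=8: C(31,7) = 2,629,575 ✓. So k = 8.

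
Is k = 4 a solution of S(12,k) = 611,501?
S(12,4) = 4·S(11,4) + S(11,3) = 4·145,750 + 28,501 = 611,501, which equals 611,501.

Answer: Yes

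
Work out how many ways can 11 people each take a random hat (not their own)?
14,684,570

Working:
Using D(n) = (n-1)[D(n-1) + D(n-2)]:
D(11) = (11-1) × [D(10) + D(9)]
      = 10 × [1334961 + 133496]
      = 10 × 1468457
      = 14,684,570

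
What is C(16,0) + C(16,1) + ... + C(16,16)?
65,536
Sum of binomial coefficients = 2^16 = 65,536.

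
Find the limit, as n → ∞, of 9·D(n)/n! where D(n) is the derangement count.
9/e

Explanation: D(n)/n! → 1/e, so 9·D(n)/n! → 9/e.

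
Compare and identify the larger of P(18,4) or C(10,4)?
P(18,4)
P(18,4)=73,440, C(10,4)=210.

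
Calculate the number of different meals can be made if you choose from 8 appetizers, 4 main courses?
32

By the multiplication principle: 8 × 4 = 32.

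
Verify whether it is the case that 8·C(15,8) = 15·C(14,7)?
True
Absorption identity k·C(n,k) = n·C(n-1,k-1). LHS = 8·6435 = 51,480; RHS = 15·3432 = 51,480.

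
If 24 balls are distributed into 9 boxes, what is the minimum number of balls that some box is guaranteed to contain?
3

Solution: Pigeonhole: ⌈24/9⌉ = 3.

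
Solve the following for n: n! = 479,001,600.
12

Reasoning: n! is strictly increasing. 10! = 3,628,800, 11! = 39,916,800, 12! = 479,001,600 ✓. So n = 12.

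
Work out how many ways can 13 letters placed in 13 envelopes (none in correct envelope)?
2,290,792,932

Explanation: Using D(n) = (n-1)[D(n-1) + D(n-2)]:
D(13) = (13-1) × [D(12) + D(11)]
      = 12 × [176214841 + 14684570]
      = 12 × 190899411
      = 2,290,792,932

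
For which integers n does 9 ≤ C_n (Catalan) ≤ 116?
4, 5

Reasoning: C_3=5; C_4=14; C_5=42; C_6=132. So valid n = 4, 5.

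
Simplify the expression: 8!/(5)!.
336

Working:
This equals 8×7×6 = 336.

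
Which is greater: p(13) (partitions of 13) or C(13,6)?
C(13,6)

Pentagonal recurrence p(n) = p(n−1) + p(n−2) − p(n−5) − p(n−7) + …: p(13) = p(12) + p(11) − p(8) − p(6) + p(1) = 77 + 56 − 22 − 11 + 1 = 101; C(13,6) = 1,716.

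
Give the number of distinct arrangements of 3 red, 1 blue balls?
4

Solution: Multinomial: 4!/(3! × 1!) = 4.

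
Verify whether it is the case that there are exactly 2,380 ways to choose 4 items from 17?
C(17,4) = 2,380.

Answer: True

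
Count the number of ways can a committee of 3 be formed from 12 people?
220

Explanation: C(12,3) = 12! / (3! × (12-3)!)
         = 12! / (3! × 9!)
         = 220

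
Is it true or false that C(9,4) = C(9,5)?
True

Symmetry C(n,k) = C(n,n-k): C(9,4) = 126 and C(9,5) = 126. Both sides agree, so the statement holds.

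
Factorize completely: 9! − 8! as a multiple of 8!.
8 × 8! = 322,560
9! − 8! = 9·8! − 8! = (9 − 1)·8! = 8 × 8! = 322,560.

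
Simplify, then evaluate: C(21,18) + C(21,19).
1,540

Reasoning: By Pascal's identity: C(22,19) = 1,540.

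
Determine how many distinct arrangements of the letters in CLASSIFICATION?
1,816,214,400

Solution: Word has 14 letters (C=2, L=1, A=2, S=2, I=3, F=1, T=1, O=1, N=1). Arrangements: 14!/Π(k!) = 1,816,214,400.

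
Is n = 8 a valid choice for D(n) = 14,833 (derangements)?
Yes

Reasoning: D(8) = (8-1)·[D(7) + D(6)] = 7·[1,854 + 265] = 14,833, which equals 14,833.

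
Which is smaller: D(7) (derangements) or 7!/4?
7!/4

Working:
D(7) = (7-1)·[D(6) + D(5)] = 6·[265 + 44] = 1,854; 7!/4 = 5,040/4 = 1,260.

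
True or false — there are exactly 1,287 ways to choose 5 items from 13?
True

C(13,5) = 1,287.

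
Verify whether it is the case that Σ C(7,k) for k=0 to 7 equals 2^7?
True

Explanation: Binomial theorem: Σ C(7,k) = (1+1)^7 = 2^7 = 128; RHS 2^7 = 128.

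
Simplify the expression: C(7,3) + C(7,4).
By Pascal's identity: C(8,4) = 70.

Answer: 70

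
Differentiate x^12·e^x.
(12x^11 + x^12)e^x

Working:
Product rule: d/dx[x^12]·e^x + x^12·d/dx[e^x] = 12x^{11}e^x + x^12e^x.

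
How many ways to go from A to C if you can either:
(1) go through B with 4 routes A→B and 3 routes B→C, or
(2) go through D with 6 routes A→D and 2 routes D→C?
24

Explanation: Route via B: 4×3=12. Route via D: 6×2=12. Total: 24.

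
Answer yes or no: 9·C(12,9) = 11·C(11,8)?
No
Absorption identity k·C(n,k) = n·C(n-1,k-1). LHS = 9·220 = 1,980; RHS = 11·165 = 1,815.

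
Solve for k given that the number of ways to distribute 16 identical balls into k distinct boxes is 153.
3

Explanation: Stars and bars: the count is C(16+k−1, k−1), increasing in k. k=2: C(17,1) = 17, k=3: C(18,2) = 153 ✓. So k = 3.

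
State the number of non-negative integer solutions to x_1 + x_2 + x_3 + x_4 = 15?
816

C(15+4-1, 4-1) = 816.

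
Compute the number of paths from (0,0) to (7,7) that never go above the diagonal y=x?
Counted by the Catalan number C_7: C_7 = C(14,7)/(7+1) = 3,432/8 = 429.

Answer: 429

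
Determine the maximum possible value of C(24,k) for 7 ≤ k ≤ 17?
2,704,156

Explanation: C(24,k) is maximised at the centre of the row: C(24,12) = 2,704,156.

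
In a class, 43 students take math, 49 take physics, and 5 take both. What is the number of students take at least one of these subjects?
|A∪B| = |A|+|B|-|A∩B| = 43+49-5 = 87.

Answer: 87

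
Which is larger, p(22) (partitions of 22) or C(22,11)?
C(22,11)

Reasoning: Pentagonal recurrence p(n) = p(n−1) + p(n−2) − p(n−5) − p(n−7) + …: p(22) = p(21) + p(20) − p(17) − p(15) + p(10) + p(7) − p(0) = 792 + 627 − 297 − 176 + 42 + 15 − 1 = 1,002; C(22,11) = 705,432.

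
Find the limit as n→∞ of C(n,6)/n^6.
1/720

C(n,6) ≈ n^6/6! for large n. Limit = 1/6! = 1/720.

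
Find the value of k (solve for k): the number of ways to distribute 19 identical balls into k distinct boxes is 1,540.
4

Reasoning: Stars and bars: the count is C(19+k−1, k−1), increasing in k. k=2: C(20,1) = 20, k=3: C(21,2) = 210, k=4: C(22,3) = 1,540 ✓. So k = 4.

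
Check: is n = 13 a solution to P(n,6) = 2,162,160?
No

Working:
P(13,6) = 13·12·11·10·9·8 = 1,235,520, which does not equal 2,162,160.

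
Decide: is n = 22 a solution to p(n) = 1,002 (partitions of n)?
Yes

Solution: Pentagonal recurrence p(n) = p(n−1) + p(n−2) − p(n−5) − p(n−7) + …: p(22) = p(21) + p(20) − p(17) − p(15) + p(10) + p(7) − p(0) = 792 + 627 − 297 − 176 + 42 + 15 − 1 = 1,002, which equals 1,002.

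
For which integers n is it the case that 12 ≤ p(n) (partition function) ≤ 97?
7, 8, 9, 10, 11, 12

Tabulating p(n) via p(n) = p(n−1) + p(n−2) − p(n−5) − p(n−7) + …: p(6)=11; p(7)=15; p(8)=22; p(9)=30; p(10)=42; p(11)=56; p(12)=77; p(13)=101. So valid n = 7, 8, 9, 10, 11, 12.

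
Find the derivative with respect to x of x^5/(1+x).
(5x^4(1+x) - x^5)/(1+x)²

Explanation: Quotient rule: [5x^{4}(1+x) - x^5]/(1+x)².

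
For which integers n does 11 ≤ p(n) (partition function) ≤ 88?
6, 7, 8, 9, 10, 11, 12

Working:
Tabulating p(n) via p(n) = p(n−1) + p(n−2) − p(n−5) − p(n−7) + …: p(5)=7; p(6)=11; p(7)=15; p(8)=22; p(9)=30; p(10)=42; p(11)=56; p(12)=77; p(13)=101. So valid n = 6, 7, 8, 9, 10, 11, 12.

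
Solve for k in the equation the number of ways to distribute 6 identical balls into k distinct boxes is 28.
Stars and bars: the count is C(6+k−1, k−1), increasing in k. k=2: C(7,1) = 7, k=3: C(8,2) = 28 ✓. So k = 3.

Answer: 3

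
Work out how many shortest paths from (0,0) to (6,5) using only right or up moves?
462

Working:
Choose 6 rights from 11 moves: C(11,6) = 462.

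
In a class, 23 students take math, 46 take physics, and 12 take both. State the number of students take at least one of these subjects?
57

Solution: |A∪B| = |A|+|B|-|A∩B| = 23+46-12 = 57.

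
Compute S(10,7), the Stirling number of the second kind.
5,880

Working:
Using the Stirling recurrence: S(n,k) = k·S(n-1,k) + S(n-1,k-1)
S(10,7) = 7·S(9,7) + S(9,6)
         = 7·462 + 2646
         = 3234 + 2646
         = 5,880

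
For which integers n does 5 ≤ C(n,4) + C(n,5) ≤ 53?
5, 6
C(4,4)+C(4,5)=1; C(5,4)+C(5,5)=6; C(6,4)+C(6,5)=21; C(7,4)+C(7,5)=56. So valid n = 5, 6.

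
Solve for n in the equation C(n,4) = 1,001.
14

C(n,4) = n(n−1)(n−2)(n−3)/4! is increasing in n, and n(n−1)(n−2)(n−3) = 4!·1,001 = 24,024 ≈ (n−1.5)^4 gives n ≈ 13.9. Check: C(12,4) = 495, C(13,4) = 715, C(14,4) = 1,001 ✓. So n = 14.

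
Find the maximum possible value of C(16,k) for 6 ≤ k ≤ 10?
12,870

C(16,k) is maximised at the centre of the row: C(16,8) = 12,870.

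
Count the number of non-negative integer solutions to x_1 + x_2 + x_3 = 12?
91

C(12+3-1, 3-1) = 91.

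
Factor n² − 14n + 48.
Seek roots whose sum is 14 and product is 48: (6, 8). So n² − 14n + 48 = (n − 6)(n − 8).

Answer: (n − 6)(n − 8)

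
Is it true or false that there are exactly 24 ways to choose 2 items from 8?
False

C(8,2) = 28 ≠ 24.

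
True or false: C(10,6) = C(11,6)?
False

Explanation: LHS = C(10,6) = 210; RHS = C(11,6) = 462. 210 ≠ 462, so the statement does not hold.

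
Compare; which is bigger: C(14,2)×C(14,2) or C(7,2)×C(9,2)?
C(14,2)×C(14,2)

C(14,2)×C(14,2)=8,281, C(7,2)×C(9,2)=756.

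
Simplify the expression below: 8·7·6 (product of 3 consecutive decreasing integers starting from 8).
336

Reasoning: This is P(8,3) = 8!/(5)! = 336.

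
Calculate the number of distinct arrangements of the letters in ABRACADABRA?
83,160

Reasoning: Word has 11 letters (A=5, B=2, R=2, C=1, D=1). Arrangements: 11!/Π(k!) = 83,160.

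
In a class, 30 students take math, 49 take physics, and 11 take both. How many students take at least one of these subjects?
|A∪B| = |A|+|B|-|A∩B| = 30+49-11 = 68.
Final answer: 68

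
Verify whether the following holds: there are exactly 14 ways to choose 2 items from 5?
False

Solution: C(5,2) = 10 ≠ 14.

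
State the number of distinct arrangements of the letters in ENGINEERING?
277,200

Reasoning: Word has 11 letters (E=3, N=3, G=2, I=2, R=1). Arrangements: 11!/Π(k!) = 277,200.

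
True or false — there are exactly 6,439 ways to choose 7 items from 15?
C(15,7) = 6,435 ≠ 6439.

Answer: False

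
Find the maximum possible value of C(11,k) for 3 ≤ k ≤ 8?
462

Working:
C(11,k) is maximised at the centre of the row: C(11,5) = 462.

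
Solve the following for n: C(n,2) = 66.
12

Explanation: C(n,2) = n(n−1)/2! is increasing in n, and n(n−1) = 2!·66 = 132 ≈ (n−0.5)^2 gives n ≈ 12.0. Check: C(10,2) = 45, C(11,2) = 55, C(12,2) = 66 ✓. So n = 12.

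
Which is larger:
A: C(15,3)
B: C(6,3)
A

Explanation: A=C(15,3)=455, B=C(6,3)=20.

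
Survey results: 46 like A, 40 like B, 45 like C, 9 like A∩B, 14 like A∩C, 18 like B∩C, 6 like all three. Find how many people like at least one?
|A∪B∪C| = 46+40+45-9-14-18+6 = 96.
Final answer: 96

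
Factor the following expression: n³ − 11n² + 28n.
n(n − 4)(n − 7)

Reasoning: n³ − 11n² + 28n = n(n² − 11n + 28) = n(n − 4)(n − 7).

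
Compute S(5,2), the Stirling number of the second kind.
15

Solution: Using the Stirling recurrence: S(n,k) = k·S(n-1,k) + S(n-1,k-1)
S(5,2) = 2·S(4,2) + S(4,1)
         = 2·7 + 1
         = 14 + 1
         = 15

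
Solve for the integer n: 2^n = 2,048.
11
2,048 = 1,024 × 2 = 2^10 × 2^1 = 2^11, so n = 11.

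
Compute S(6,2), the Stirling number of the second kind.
31

Using the Stirling recurrence: S(n,k) = k·S(n-1,k) + S(n-1,k-1)
S(6,2) = 2·S(5,2) + S(5,1)
         = 2·15 + 1
         = 30 + 1
         = 31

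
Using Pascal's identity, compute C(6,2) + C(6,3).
35

Solution: C(6,2) + C(6,3) = C(7,3) = 35.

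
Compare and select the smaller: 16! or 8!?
8!

Solution: 16!=20,922,789,888,000, 8!=40,320. 16! > 8!.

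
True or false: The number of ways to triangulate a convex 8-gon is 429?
False
Triangulations of a convex 8-gon are counted by the Catalan number C_6: C_6 = C(12,6)/(6+1) = 924/7 = 132.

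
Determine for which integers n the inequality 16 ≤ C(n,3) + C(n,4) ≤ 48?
6

Working:
C(5,3)+C(5,4)=15; C(6,3)+C(6,4)=35; C(7,3)+C(7,4)=70. So valid n = 6.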